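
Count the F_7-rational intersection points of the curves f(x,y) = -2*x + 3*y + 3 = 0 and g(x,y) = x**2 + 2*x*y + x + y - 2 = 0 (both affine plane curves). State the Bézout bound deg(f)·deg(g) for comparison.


Common zeros: {(5, 0)}; count = 1; Bézout bound = 2.

deg(f) = 1, deg(g) = 2, so Bézout bound = 2.
Scan x ∈ F_7. For each x, list the y ∈ F_7 with f(x, y) ≡ 0 and those with g(x, y) ≡ 0 (mod 7); the common zeros in that column are the intersection.
  x = 0: f ≡ 0 at y ∈ {6}; g ≡ 0 at y ∈ {2}; common: ∅.
  x = 1: f ≡ 0 at y ∈ {2}; g ≡ 0 at y ∈ {0}; common: ∅.
  x = 2: f ≡ 0 at y ∈ {5}; g ≡ 0 at y ∈ {2}; common: ∅.
  x = 3: f ≡ 0 at y ∈ {1}; g ≡ 0 at y ∈ ∅; common: ∅.
  x = 4: f ≡ 0 at y ∈ {4}; g ≡ 0 at y ∈ {5}; common: ∅.
  x = 5: f ≡ 0 at y ∈ {0}; g ≡ 0 at y ∈ {0}; common: {0}.
  x = 6: f ≡ 0 at y ∈ {3}; g ≡ 0 at y ∈ {5}; common: ∅.
Collecting: common zeros = {(5, 0)}, so the count is 1.
Comparison with the Bézout bound: 1 ≤ 2 = deg(f)·deg(g), as expected for curves with no common component (the affine F_7-count falls short of the bound because intersections may lie at infinity, over extension fields, or carry multiplicity).


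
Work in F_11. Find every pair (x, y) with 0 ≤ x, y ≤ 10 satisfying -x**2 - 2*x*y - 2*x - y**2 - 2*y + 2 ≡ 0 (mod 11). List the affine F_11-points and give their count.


Affine F_11-points: {(0, 4), (0, 5), (1, 3), (1, 4), (2, 2), (2, 3), (3, 1), (3, 2), (4, 0), (4, 1), (5, 0), (5, 10), (6, 9), (6, 10), (7, 8), (7, 9), (8, 7), (8, 8), (9, 6), (9, 7), (10, 5), (10, 6)}; count = 22.

For each of the 121 pairs (x, y) ∈ F_11², evaluate f(x, y) mod 11. Record the zeros.
  x = 0: [0↦2, 1↦10, 2↦5, 3↦9, 4↦0, 5↦0, 6↦9, 7↦5, 8↦10, 9↦2, 10↦3]  zeros at y ∈ {4, 5}
  x = 1: [0↦10, 1↦5, 2↦9, 3↦0, 4↦0, 5↦9, 6↦5, 7↦10, 8↦2, 9↦3, 10↦2]  zeros at y ∈ {3, 4}
  x = 2: [0↦5, 1↦9, 2↦0, 3↦0, 4↦9, 5↦5, 6↦10, 7↦2, 8↦3, 9↦2, 10↦10]  zeros at y ∈ {2, 3}
  x = 3: [0↦9, 1↦0, 2↦0, 3↦9, 4↦5, 5↦10, 6↦2, 7↦3, 8↦2, 9↦10, 10↦5]  zeros at y ∈ {1, 2}
  x = 4: [0↦0, 1↦0, 2↦9, 3↦5, 4↦10, 5↦2, 6↦3, 7↦2, 8↦10, 9↦5, 10↦9]  zeros at y ∈ {0, 1}
  x = 5: [0↦0, 1↦9, 2↦5, 3↦10, 4↦2, 5↦3, 6↦2, 7↦10, 8↦5, 9↦9, 10↦0]  zeros at y ∈ {0, 10}
  x = 6: [0↦9, 1↦5, 2↦10, 3↦2, 4↦3, 5↦2, 6↦10, 7↦5, 8↦9, 9↦0, 10↦0]  zeros at y ∈ {9, 10}
  x = 7: [0↦5, 1↦10, 2↦2, 3↦3, 4↦2, 5↦10, 6↦5, 7↦9, 8↦0, 9↦0, 10↦9]  zeros at y ∈ {8, 9}
  x = 8: [0↦10, 1↦2, 2↦3, 3↦2, 4↦10, 5↦5, 6↦9, 7↦0, 8↦0, 9↦9, 10↦5]  zeros at y ∈ {7, 8}
  x = 9: [0↦2, 1↦3, 2↦2, 3↦10, 4↦5, 5↦9, 6↦0, 7↦0, 8↦9, 9↦5, 10↦10]  zeros at y ∈ {6, 7}
  x = 10: [0↦3, 1↦2, 2↦10, 3↦5, 4↦9, 5↦0, 6↦0, 7↦9, 8↦5, 9↦10, 10↦2]  zeros at y ∈ {5, 6}
Collecting zeros: affine points = {(0, 4), (0, 5), (1, 3), (1, 4), (2, 2), (2, 3), (3, 1), (3, 2), (4, 0), (4, 1), (5, 0), (5, 10), (6, 9), (6, 10), (7, 8), (7, 9), (8, 7), (8, 8), (9, 6), (9, 7), (10, 5), (10, 6)}.
Total count |C(F_11)_aff| = 22.


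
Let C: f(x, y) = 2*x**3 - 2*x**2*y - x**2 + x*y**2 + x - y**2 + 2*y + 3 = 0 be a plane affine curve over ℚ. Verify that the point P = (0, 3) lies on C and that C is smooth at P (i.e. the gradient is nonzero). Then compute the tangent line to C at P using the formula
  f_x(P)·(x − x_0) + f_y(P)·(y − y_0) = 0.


Tangent line at P: 10*x - 4*y + 12 = 0.

Step 1: f(0, 3) = 0, so P lies on C.
Step 2: partial derivatives
  f_x(x, y) = 6*x**2 - 4*x*y - 2*x + y**2 + 1, f_y(x, y) = -2*x**2 + 2*x*y - 2*y + 2.
  f_x(P) = 10, f_y(P) = -4 (gradient nonzero, so P is smooth).
Step 3: tangent line at P: 10·(x − 0) + -4·(y − 3) = 0.
Expanding: 10*x - 4*y + 12 = 0.


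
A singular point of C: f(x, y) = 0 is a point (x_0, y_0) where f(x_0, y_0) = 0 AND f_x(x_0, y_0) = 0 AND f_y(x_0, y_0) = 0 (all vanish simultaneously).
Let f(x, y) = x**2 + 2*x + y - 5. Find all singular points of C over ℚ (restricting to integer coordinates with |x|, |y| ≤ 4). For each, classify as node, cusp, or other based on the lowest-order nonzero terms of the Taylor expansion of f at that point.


No singular points in the scanned grid; C is smooth there.

Compute partial derivatives:
  f_x = 2*x + 2.
  f_y = 1.
f_y = 1 is a nonzero constant, so f_y never vanishes: no point (x, y) can satisfy f = f_x = f_y = 0. In particular no (x, y) ∈ {−4, ..., 4}² is singular; the curve is smooth.


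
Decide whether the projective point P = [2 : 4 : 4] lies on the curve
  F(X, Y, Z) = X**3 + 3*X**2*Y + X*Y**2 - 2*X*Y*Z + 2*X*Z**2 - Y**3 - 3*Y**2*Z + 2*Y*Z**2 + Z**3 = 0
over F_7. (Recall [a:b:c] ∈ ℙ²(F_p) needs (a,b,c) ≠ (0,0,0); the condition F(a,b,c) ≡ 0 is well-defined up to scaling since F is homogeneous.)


F(2,4,4) ≡ 3 (mod 7); P is NOT on the curve.

Evaluate F(2, 4, 4) term-by-term (mod 7).
  X**3 ↦ 1·8·1·1 = 8
  3*X**2*Y ↦ 3·4·4·1 = 48
  X*Y**2 ↦ 1·2·16·1 = 32
  -2*X*Y*Z ↦ -2·2·4·4 = -64
  2*X*Z**2 ↦ 2·2·1·16 = 64
  -Y**3 ↦ -1·1·64·1 = -64
  -3*Y**2*Z ↦ -3·1·16·4 = -192
  2*Y*Z**2 ↦ 2·1·4·16 = 128
  Z**3 ↦ 1·1·1·64 = 64
Sum: F(2, 4, 4) = (8) + (48) + (32) + (-64) + (64) + (-64) + (-192) + (128) + (64) = 24.
Reducing mod 7: 24 ≡ 3 (mod 7).
Since F(a, b, c) ≡ 3 ≠ 0 (mod 7), P does NOT lie on the curve.


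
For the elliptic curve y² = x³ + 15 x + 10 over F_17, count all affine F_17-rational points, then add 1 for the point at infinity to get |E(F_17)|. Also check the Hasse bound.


Affine points = {(1, 3), (1, 14), (4, 7), (4, 10), (7, 4), (7, 13), (8, 8), (8, 9), (10, 2), (10, 15)}; affine count = 10; |E(F_17)| = 11.

Discriminant check: Δ ∝ 4a³ + 27b² = 4·15³ + 27·10² = 4·3375 + 27·100 ≡ 16 (mod 17). Nonzero ⇒ E is nonsingular.
For each x ∈ F_17, compute rhs = x³ + 15·x + 10 mod 17, then count y ∈ F_17 with y² ≡ rhs.
  x = 0: rhs = 10, matching y values: none (0 points).
  x = 1: rhs = 9, matching y values: 3, 14 (2 points).
  x = 2: rhs = 14, matching y values: none (0 points).
  x = 3: rhs = 14, matching y values: none (0 points).
  x = 4: rhs = 15, matching y values: 7, 10 (2 points).
  x = 5: rhs = 6, matching y values: none (0 points).
  x = 6: rhs = 10, matching y values: none (0 points).
  x = 7: rhs = 16, matching y values: 4, 13 (2 points).
  x = 8: rhs = 13, matching y values: 8, 9 (2 points).
  x = 9: rhs = 7, matching y values: none (0 points).
  x = 10: rhs = 4, matching y values: 2, 15 (2 points).
  x = 11: rhs = 10, matching y values: none (0 points).
  x = 12: rhs = 14, matching y values: none (0 points).
  x = 13: rhs = 5, matching y values: none (0 points).
  x = 14: rhs = 6, matching y values: none (0 points).
  x = 15: rhs = 6, matching y values: none (0 points).
  x = 16: rhs = 11, matching y values: none (0 points).
Total affine count: 10.
Full point count |E(F_17)| = 10 + 1 = 11.
Hasse bound: |11 − (17+1)| = |-7| = 7 ≤ 2√17 ≈ 8.2462 ✓.


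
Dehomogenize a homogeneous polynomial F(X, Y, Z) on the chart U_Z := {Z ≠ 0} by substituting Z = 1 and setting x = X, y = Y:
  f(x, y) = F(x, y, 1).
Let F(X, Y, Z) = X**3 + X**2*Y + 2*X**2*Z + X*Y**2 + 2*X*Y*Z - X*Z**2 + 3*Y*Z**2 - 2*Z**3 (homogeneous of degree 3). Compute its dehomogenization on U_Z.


f(x, y) = x**3 + x**2*y + 2*x**2 + x*y**2 + 2*x*y - x + 3*y - 2

On U_Z we set Z = 1. Each monomial c·X^i·Y^j·Z^k in F becomes c·x^i·y^j·1^k = c·x^i·y^j.
Substituting Z = 1: F(X, Y, 1) = x**3 + x**2*y + 2*x**2 + x*y**2 + 2*x*y - x + 3*y - 2.
Note: deg(f) ≤ deg(F) = 3; strict inequality happens when F is divisible by Z (lost terms).


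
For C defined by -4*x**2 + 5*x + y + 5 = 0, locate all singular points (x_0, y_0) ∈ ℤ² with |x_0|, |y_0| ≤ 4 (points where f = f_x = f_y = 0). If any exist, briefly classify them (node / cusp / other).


No singular points in the scanned grid; C is smooth there.

Compute partial derivatives:
  f_x = 5 - 8*x.
  f_y = 1.
f_y = 1 is a nonzero constant, so f_y never vanishes: no point (x, y) can satisfy f = f_x = f_y = 0. In particular no (x, y) ∈ {−4, ..., 4}² is singular; the curve is smooth.


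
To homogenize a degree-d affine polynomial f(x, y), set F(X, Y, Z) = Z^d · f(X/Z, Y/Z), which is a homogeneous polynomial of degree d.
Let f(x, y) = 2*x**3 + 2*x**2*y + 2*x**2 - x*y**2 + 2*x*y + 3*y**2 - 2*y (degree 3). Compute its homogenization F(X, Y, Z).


F(X, Y, Z) = 2*X**3 + 2*X**2*Y + 2*X**2*Z - X*Y**2 + 2*X*Y*Z + 3*Y**2*Z - 2*Y*Z**2

deg(f) = 3.
Substitute x = X/Z, y = Y/Z into f, then multiply by Z^3.
  monomial 2·x^3·y^0 ↦ 2·X^3·Y^0·Z^0.
  monomial 2·x^2·y^1 ↦ 2·X^2·Y^1·Z^0.
  monomial 2·x^2·y^0 ↦ 2·X^2·Y^0·Z^1.
  monomial -1·x^1·y^2 ↦ -1·X^1·Y^2·Z^0.
  monomial 2·x^1·y^1 ↦ 2·X^1·Y^1·Z^1.
  monomial 3·x^0·y^2 ↦ 3·X^0·Y^2·Z^1.
  monomial -2·x^0·y^1 ↦ -2·X^0·Y^1·Z^2.
Collecting: F(X, Y, Z) = 2*X**3 + 2*X**2*Y + 2*X**2*Z - X*Y**2 + 2*X*Y*Z + 3*Y**2*Z - 2*Y*Z**2.


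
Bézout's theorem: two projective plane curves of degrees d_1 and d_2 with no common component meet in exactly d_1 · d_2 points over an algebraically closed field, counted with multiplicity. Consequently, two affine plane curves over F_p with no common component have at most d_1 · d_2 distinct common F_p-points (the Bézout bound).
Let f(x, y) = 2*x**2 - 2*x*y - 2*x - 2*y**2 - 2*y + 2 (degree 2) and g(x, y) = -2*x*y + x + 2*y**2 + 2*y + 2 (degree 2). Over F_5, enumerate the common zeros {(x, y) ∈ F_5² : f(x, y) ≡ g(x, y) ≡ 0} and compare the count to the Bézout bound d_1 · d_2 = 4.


Common zeros: {(3, 2)}; count = 1; Bézout bound = 4.

deg(f) = 2, deg(g) = 2, so Bézout bound = 4.
Scan x ∈ F_5. For each x, list the y ∈ F_5 with f(x, y) ≡ 0 and those with g(x, y) ≡ 0 (mod 5); the common zeros in that column are the intersection.
  x = 0: f ≡ 0 at y ∈ {2}; g ≡ 0 at y ∈ ∅; common: ∅.
  x = 1: f ≡ 0 at y ∈ ∅; g ≡ 0 at y ∈ {1, 4}; common: ∅.
  x = 2: f ≡ 0 at y ∈ {3, 4}; g ≡ 0 at y ∈ ∅; common: ∅.
  x = 3: f ≡ 0 at y ∈ {2, 4}; g ≡ 0 at y ∈ {0, 2}; common: {2}.
  x = 4: f ≡ 0 at y ∈ ∅; g ≡ 0 at y ∈ ∅; common: ∅.
Collecting: common zeros = {(3, 2)}, so the count is 1.
Comparison with the Bézout bound: 1 ≤ 4 = deg(f)·deg(g), as expected for curves with no common component (the affine F_5-count falls short of the bound because intersections may lie at infinity, over extension fields, or carry multiplicity).


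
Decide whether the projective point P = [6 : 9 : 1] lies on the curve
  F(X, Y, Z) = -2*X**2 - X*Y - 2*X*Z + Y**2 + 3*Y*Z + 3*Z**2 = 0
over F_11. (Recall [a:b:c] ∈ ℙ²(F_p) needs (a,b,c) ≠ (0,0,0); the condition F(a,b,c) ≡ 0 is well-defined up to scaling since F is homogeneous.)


F(6,9,1) ≡ 6 (mod 11); P is NOT on the curve.

Evaluate F(6, 9, 1) term-by-term (mod 11).
  -2*X**2 ↦ -2·36·1·1 = -72
  -X*Y ↦ -1·6·9·1 = -54
  -2*X*Z ↦ -2·6·1·1 = -12
  Y**2 ↦ 1·1·81·1 = 81
  3*Y*Z ↦ 3·1·9·1 = 27
  3*Z**2 ↦ 3·1·1·1 = 3
Sum: F(6, 9, 1) = (-72) + (-54) + (-12) + (81) + (27) + (3) = -27.
Reducing mod 11: -27 ≡ 6 (mod 11).
Since F(a, b, c) ≡ 6 ≠ 0 (mod 11), P does NOT lie on the curve.


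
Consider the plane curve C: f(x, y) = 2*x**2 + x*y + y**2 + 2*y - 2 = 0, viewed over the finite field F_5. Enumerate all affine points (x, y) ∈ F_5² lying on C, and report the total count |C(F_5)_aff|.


Affine F_5-points: {(1, 0), (1, 2), (3, 2), (3, 3), (4, 0), (4, 4)}; count = 6.

For each of the 25 pairs (x, y) ∈ F_5², evaluate f(x, y) mod 5. Record the zeros.
  x = 0: [0↦3, 1↦1, 2↦1, 3↦3, 4↦2]  zeros at y ∈ ∅
  x = 1: [0↦0, 1↦4, 2↦0, 3↦3, 4↦3]  zeros at y ∈ {0, 2}
  x = 2: [0↦1, 1↦1, 2↦3, 3↦2, 4↦3]  zeros at y ∈ ∅
  x = 3: [0↦1, 1↦2, 2↦0, 3↦0, 4↦2]  zeros at y ∈ {2, 3}
  x = 4: [0↦0, 1↦2, 2↦1, 3↦2, 4↦0]  zeros at y ∈ {0, 4}
Collecting zeros: affine points = {(1, 0), (1, 2), (3, 2), (3, 3), (4, 0), (4, 4)}.
Total count |C(F_5)_aff| = 6.


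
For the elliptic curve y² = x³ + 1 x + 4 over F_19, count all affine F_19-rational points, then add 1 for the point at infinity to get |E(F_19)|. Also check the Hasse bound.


Affine points = {(0, 2), (0, 17), (1, 5), (1, 14), (5, 1), (5, 18), (6, 6), (6, 13), (8, 7), (8, 12), (9, 1), (9, 18), (10, 8), (10, 11), (11, 4), (11, 15), (14, 8), (14, 11)}; affine count = 18; |E(F_19)| = 19.

Discriminant check: Δ ∝ 4a³ + 27b² = 4·1³ + 27·4² = 4·1 + 27·16 ≡ 18 (mod 19). Nonzero ⇒ E is nonsingular.
For each x ∈ F_19, compute rhs = x³ + 1·x + 4 mod 19, then count y ∈ F_19 with y² ≡ rhs.
  x = 0: rhs = 4, matching y values: 2, 17 (2 points).
  x = 1: rhs = 6, matching y values: 5, 14 (2 points).
  x = 2: rhs = 14, matching y values: none (0 points).
  x = 3: rhs = 15, matching y values: none (0 points).
  x = 4: rhs = 15, matching y values: none (0 points).
  x = 5: rhs = 1, matching y values: 1, 18 (2 points).
  x = 6: rhs = 17, matching y values: 6, 13 (2 points).
  x = 7: rhs = 12, matching y values: none (0 points).
  x = 8: rhs = 11, matching y values: 7, 12 (2 points).
  x = 9: rhs = 1, matching y values: 1, 18 (2 points).
  x = 10: rhs = 7, matching y values: 8, 11 (2 points).
  x = 11: rhs = 16, matching y values: 4, 15 (2 points).
  x = 12: rhs = 15, matching y values: none (0 points).
  x = 13: rhs = 10, matching y values: none (0 points).
  x = 14: rhs = 7, matching y values: 8, 11 (2 points).
  x = 15: rhs = 12, matching y values: none (0 points).
  x = 16: rhs = 12, matching y values: none (0 points).
  x = 17: rhs = 13, matching y values: none (0 points).
  x = 18: rhs = 2, matching y values: none (0 points).
Total affine count: 18.
Full point count |E(F_19)| = 18 + 1 = 19.
Hasse bound: |19 − (19+1)| = |-1| = 1 ≤ 2√19 ≈ 8.7178 ✓.


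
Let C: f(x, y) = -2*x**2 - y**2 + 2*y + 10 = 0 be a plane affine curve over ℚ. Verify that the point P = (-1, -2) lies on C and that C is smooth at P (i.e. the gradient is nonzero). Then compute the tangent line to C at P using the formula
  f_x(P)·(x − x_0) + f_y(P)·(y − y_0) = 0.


Tangent line at P: 4*x + 6*y + 16 = 0.

Step 1: f(-1, -2) = 0, so P lies on C.
Step 2: partial derivatives
  f_x(x, y) = -4*x, f_y(x, y) = 2 - 2*y.
  f_x(P) = 4, f_y(P) = 6 (gradient nonzero, so P is smooth).
Step 3: tangent line at P: 4·(x − -1) + 6·(y − -2) = 0.
Expanding: 4*x + 6*y + 16 = 0.


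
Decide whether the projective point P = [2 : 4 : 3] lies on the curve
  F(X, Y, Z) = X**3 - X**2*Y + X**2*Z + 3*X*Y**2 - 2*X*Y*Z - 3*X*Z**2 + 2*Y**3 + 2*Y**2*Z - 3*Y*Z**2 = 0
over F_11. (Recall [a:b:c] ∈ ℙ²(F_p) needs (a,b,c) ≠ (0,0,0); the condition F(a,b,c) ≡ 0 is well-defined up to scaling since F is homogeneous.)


F(2,4,3) ≡ 4 (mod 11); P is NOT on the curve.

Evaluate F(2, 4, 3) term-by-term (mod 11).
  X**3 ↦ 1·8·1·1 = 8
  -X**2*Y ↦ -1·4·4·1 = -16
  X**2*Z ↦ 1·4·1·3 = 12
  3*X*Y**2 ↦ 3·2·16·1 = 96
  -2*X*Y*Z ↦ -2·2·4·3 = -48
  -3*X*Z**2 ↦ -3·2·1·9 = -54
  2*Y**3 ↦ 2·1·64·1 = 128
  2*Y**2*Z ↦ 2·1·16·3 = 96
  -3*Y*Z**2 ↦ -3·1·4·9 = -108
Sum: F(2, 4, 3) = (8) + (-16) + (12) + (96) + (-48) + (-54) + (128) + (96) + (-108) = 114.
Reducing mod 11: 114 ≡ 4 (mod 11).
Since F(a, b, c) ≡ 4 ≠ 0 (mod 11), P does NOT lie on the curve.


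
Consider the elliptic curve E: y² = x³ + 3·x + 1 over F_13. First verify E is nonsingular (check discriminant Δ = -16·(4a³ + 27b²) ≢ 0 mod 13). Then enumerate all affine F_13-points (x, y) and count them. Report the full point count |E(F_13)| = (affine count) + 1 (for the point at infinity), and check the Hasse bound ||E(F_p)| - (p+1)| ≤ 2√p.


Affine points = {(0, 1), (0, 12), (4, 5), (4, 8), (6, 1), (6, 12), (7, 1), (7, 12), (8, 2), (8, 11), (9, 4), (9, 9), (10, 2), (10, 11), (11, 0), (12, 6), (12, 7)}; affine count = 17; |E(F_13)| = 18.

Discriminant check: Δ ∝ 4a³ + 27b² = 4·3³ + 27·1² = 4·27 + 27·1 ≡ 5 (mod 13). Nonzero ⇒ E is nonsingular.
For each x ∈ F_13, compute rhs = x³ + 3·x + 1 mod 13, then count y ∈ F_13 with y² ≡ rhs.
  x = 0: rhs = 1, matching y values: 1, 12 (2 points).
  x = 1: rhs = 5, matching y values: none (0 points).
  x = 2: rhs = 2, matching y values: none (0 points).
  x = 3: rhs = 11, matching y values: none (0 points).
  x = 4: rhs = 12, matching y values: 5, 8 (2 points).
  x = 5: rhs = 11, matching y values: none (0 points).
  x = 6: rhs = 1, matching y values: 1, 12 (2 points).
  x = 7: rhs = 1, matching y values: 1, 12 (2 points).
  x = 8: rhs = 4, matching y values: 2, 11 (2 points).
  x = 9: rhs = 3, matching y values: 4, 9 (2 points).
  x = 10: rhs = 4, matching y values: 2, 11 (2 points).
  x = 11: rhs = 0, matching y values: 0 (1 points).
  x = 12: rhs = 10, matching y values: 6, 7 (2 points).
Total affine count: 17.
Full point count |E(F_13)| = 17 + 1 = 18.
Hasse bound: |18 − (13+1)| = |4| = 4 ≤ 2√13 ≈ 7.2111 ✓.


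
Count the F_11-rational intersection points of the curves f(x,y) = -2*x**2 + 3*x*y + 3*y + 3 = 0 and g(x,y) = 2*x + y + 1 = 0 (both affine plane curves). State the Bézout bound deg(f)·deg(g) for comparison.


Common zeros: {(0, 10), (3, 4)}; count = 2; Bézout bound = 2.

deg(f) = 2, deg(g) = 1, so Bézout bound = 2.
Scan x ∈ F_11. For each x, list the y ∈ F_11 with f(x, y) ≡ 0 and those with g(x, y) ≡ 0 (mod 11); the common zeros in that column are the intersection.
  x = 0: f ≡ 0 at y ∈ {10}; g ≡ 0 at y ∈ {10}; common: {10}.
  x = 1: f ≡ 0 at y ∈ {9}; g ≡ 0 at y ∈ {8}; common: ∅.
  x = 2: f ≡ 0 at y ∈ {3}; g ≡ 0 at y ∈ {6}; common: ∅.
  x = 3: f ≡ 0 at y ∈ {4}; g ≡ 0 at y ∈ {4}; common: {4}.
  x = 4: f ≡ 0 at y ∈ {10}; g ≡ 0 at y ∈ {2}; common: ∅.
  x = 5: f ≡ 0 at y ∈ {2}; g ≡ 0 at y ∈ {0}; common: ∅.
  x = 6: f ≡ 0 at y ∈ {8}; g ≡ 0 at y ∈ {9}; common: ∅.
  x = 7: f ≡ 0 at y ∈ {9}; g ≡ 0 at y ∈ {7}; common: ∅.
  x = 8: f ≡ 0 at y ∈ {3}; g ≡ 0 at y ∈ {5}; common: ∅.
  x = 9: f ≡ 0 at y ∈ {2}; g ≡ 0 at y ∈ {3}; common: ∅.
  x = 10: f ≡ 0 at y ∈ ∅; g ≡ 0 at y ∈ {1}; common: ∅.
Collecting: common zeros = {(0, 10), (3, 4)}, so the count is 2.
Comparison with the Bézout bound: 2 ≤ 2 = deg(f)·deg(g), as expected for curves with no common component (the bound is attained).


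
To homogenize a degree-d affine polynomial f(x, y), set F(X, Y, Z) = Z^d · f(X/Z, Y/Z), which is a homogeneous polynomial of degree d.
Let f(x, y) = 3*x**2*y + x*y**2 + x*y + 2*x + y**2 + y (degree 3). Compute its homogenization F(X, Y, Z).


F(X, Y, Z) = 3*X**2*Y + X*Y**2 + X*Y*Z + 2*X*Z**2 + Y**2*Z + Y*Z**2

deg(f) = 3.
Substitute x = X/Z, y = Y/Z into f, then multiply by Z^3.
  monomial 3·x^2·y^1 ↦ 3·X^2·Y^1·Z^0.
  monomial 1·x^1·y^2 ↦ 1·X^1·Y^2·Z^0.
  monomial 1·x^1·y^1 ↦ 1·X^1·Y^1·Z^1.
  monomial 2·x^1·y^0 ↦ 2·X^1·Y^0·Z^2.
  monomial 1·x^0·y^2 ↦ 1·X^0·Y^2·Z^1.
  monomial 1·x^0·y^1 ↦ 1·X^0·Y^1·Z^2.
Collecting: F(X, Y, Z) = 3*X**2*Y + X*Y**2 + X*Y*Z + 2*X*Z**2 + Y**2*Z + Y*Z**2.


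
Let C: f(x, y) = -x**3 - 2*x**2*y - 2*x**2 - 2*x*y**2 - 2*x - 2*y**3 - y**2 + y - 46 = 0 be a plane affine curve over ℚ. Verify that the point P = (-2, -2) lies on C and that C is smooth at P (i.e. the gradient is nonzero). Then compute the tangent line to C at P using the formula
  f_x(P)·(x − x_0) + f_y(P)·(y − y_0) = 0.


Tangent line at P: -30*x - 43*y - 146 = 0.

Step 1: f(-2, -2) = 0, so P lies on C.
Step 2: partial derivatives
  f_x(x, y) = -3*x**2 - 4*x*y - 4*x - 2*y**2 - 2, f_y(x, y) = -2*x**2 - 4*x*y - 6*y**2 - 2*y + 1.
  f_x(P) = -30, f_y(P) = -43 (gradient nonzero, so P is smooth).
Step 3: tangent line at P: -30·(x − -2) + -43·(y − -2) = 0.
Expanding: -30*x - 43*y - 146 = 0.


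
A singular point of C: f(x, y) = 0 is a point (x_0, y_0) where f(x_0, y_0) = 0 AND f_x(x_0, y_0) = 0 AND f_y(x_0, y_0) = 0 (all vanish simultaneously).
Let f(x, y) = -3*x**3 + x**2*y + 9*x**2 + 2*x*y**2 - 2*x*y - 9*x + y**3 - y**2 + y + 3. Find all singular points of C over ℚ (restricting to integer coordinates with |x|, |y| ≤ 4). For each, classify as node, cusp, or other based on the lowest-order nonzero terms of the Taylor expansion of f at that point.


Singular points: {(1, 0)}; classification: cusp.

Compute partial derivatives:
  f_x = -9*x**2 + 2*x*y + 18*x + 2*y**2 - 2*y - 9.
  f_y = x**2 + 4*x*y - 2*x + 3*y**2 - 2*y + 1.
Scan x_0 ∈ {−4, ..., 4}. For each x_0, f_y(x_0, y) is a polynomial in y; find its integer roots y ∈ {−4, ..., 4}, then test f_x and f at those candidates.
  x = -4: f_y(-4, y) = 3*y**2 - 18*y + 25; no integer root y with |y| ≤ 4.
  x = -3: f_y(-3, y) = 3*y**2 - 14*y + 16; vanishes at y ∈ {2}. (-3, 2): f_x = -152 ≠ 0.
  x = -2: f_y(-2, y) = 3*y**2 - 10*y + 9; no integer root y with |y| ≤ 4.
  x = -1: f_y(-1, y) = 3*y**2 - 6*y + 4; no integer root y with |y| ≤ 4.
  x = 0: f_y(0, y) = 3*y**2 - 2*y + 1; no integer root y with |y| ≤ 4.
  x = 1: f_y(1, y) = 3*y**2 + 2*y; vanishes at y ∈ {0}. (1, 0): f_x = 0, f = 0 — SINGULAR.
  x = 2: f_y(2, y) = 3*y**2 + 6*y + 1; no integer root y with |y| ≤ 4.
  x = 3: f_y(3, y) = 3*y**2 + 10*y + 4; no integer root y with |y| ≤ 4.
  x = 4: f_y(4, y) = 3*y**2 + 14*y + 9; no integer root y with |y| ≤ 4.
Only singular point on the grid: (1, 0).
Classify: substitute x = 1 + u, y = 0 + v and expand: f = -3*u**3 + u**2*v + 2*u*v**2 + v**3 + v**2.
No constant or linear terms (consistent with a singular point). Quadratic part: v**2. Cubic part: -3*u**3 + u**2*v + 2*u*v**2 + v**3.
The quadratic part v**2 is a perfect square, so there is a single (double) tangent line v = 0, i.e. y = 0. Restricting the cubic part to that line (v = 0) leaves -3*u**3 ≠ 0, so f is not divisible by v and the branch is v² ≈ 3*u**3 to lowest order — this is a cusp.
Classification: cusp.


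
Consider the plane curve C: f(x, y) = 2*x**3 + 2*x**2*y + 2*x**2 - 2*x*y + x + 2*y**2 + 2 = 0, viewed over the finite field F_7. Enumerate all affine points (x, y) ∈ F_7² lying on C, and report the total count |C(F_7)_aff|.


Affine F_7-points: {(1, 0), (2, 0), (2, 5), (3, 0), (3, 1), (4, 4), (4, 5), (6, 1), (6, 4)}; count = 9.

For each of the 49 pairs (x, y) ∈ F_7², evaluate f(x, y) mod 7. Record the zeros.
  x = 0: [0↦2, 1↦4, 2↦3, 3↦6, 4↦6, 5↦3, 6↦4]  zeros at y ∈ ∅
  x = 1: [0↦0, 1↦2, 2↦1, 3↦4, 4↦4, 5↦1, 6↦2]  zeros at y ∈ {0}
  x = 2: [0↦0, 1↦6, 2↦2, 3↦2, 4↦6, 5↦0, 6↦5]  zeros at y ∈ {0, 5}
  x = 3: [0↦0, 1↦0, 2↦4, 3↦5, 4↦3, 5↦5, 6↦4]  zeros at y ∈ {0, 1}
  x = 4: [0↦5, 1↦3, 2↦5, 3↦4, 4↦0, 5↦0, 6↦4]  zeros at y ∈ {4, 5}
  x = 5: [0↦6, 1↦6, 2↦3, 3↦4, 4↦2, 5↦4, 6↦3]  zeros at y ∈ ∅
  x = 6: [0↦1, 1↦0, 2↦3, 3↦3, 4↦0, 5↦1, 6↦6]  zeros at y ∈ {1, 4}
Collecting zeros: affine points = {(1, 0), (2, 0), (2, 5), (3, 0), (3, 1), (4, 4), (4, 5), (6, 1), (6, 4)}.
Total count |C(F_7)_aff| = 9.


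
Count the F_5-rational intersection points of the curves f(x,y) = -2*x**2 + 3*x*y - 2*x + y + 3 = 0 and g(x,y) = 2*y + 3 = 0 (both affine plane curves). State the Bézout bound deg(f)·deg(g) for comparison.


Common zeros: ∅; count = 0; Bézout bound = 2.

deg(f) = 2, deg(g) = 1, so Bézout bound = 2.
Scan x ∈ F_5. For each x, list the y ∈ F_5 with f(x, y) ≡ 0 and those with g(x, y) ≡ 0 (mod 5); the common zeros in that column are the intersection.
  x = 0: f ≡ 0 at y ∈ {2}; g ≡ 0 at y ∈ {1}; common: ∅.
  x = 1: f ≡ 0 at y ∈ {4}; g ≡ 0 at y ∈ {1}; common: ∅.
  x = 2: f ≡ 0 at y ∈ {2}; g ≡ 0 at y ∈ {1}; common: ∅.
  x = 3: f ≡ 0 at y ∈ ∅; g ≡ 0 at y ∈ {1}; common: ∅.
  x = 4: f ≡ 0 at y ∈ {4}; g ≡ 0 at y ∈ {1}; common: ∅.
Collecting: common zeros = ∅, so the count is 0.
Comparison with the Bézout bound: 0 ≤ 2 = deg(f)·deg(g), as expected for curves with no common component (the affine F_5-count falls short of the bound because intersections may lie at infinity, over extension fields, or carry multiplicity).


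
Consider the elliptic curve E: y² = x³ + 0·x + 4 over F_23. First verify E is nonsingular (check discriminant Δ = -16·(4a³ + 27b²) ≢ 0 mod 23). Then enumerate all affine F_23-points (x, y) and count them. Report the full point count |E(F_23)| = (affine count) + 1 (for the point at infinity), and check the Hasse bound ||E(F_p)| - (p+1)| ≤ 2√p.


Affine points = {(0, 2), (0, 21), (2, 9), (2, 14), (3, 10), (3, 13), (6, 6), (6, 17), (7, 5), (7, 18), (11, 1), (11, 22), (13, 4), (13, 19), (16, 11), (16, 12), (17, 8), (17, 15), (19, 3), (19, 20), (20, 0), (22, 7), (22, 16)}; affine count = 23; |E(F_23)| = 24.

Discriminant check: Δ ∝ 4a³ + 27b² = 4·0³ + 27·4² = 4·0 + 27·16 ≡ 18 (mod 23). Nonzero ⇒ E is nonsingular.
For each x ∈ F_23, compute rhs = x³ + 0·x + 4 mod 23, then count y ∈ F_23 with y² ≡ rhs.
  x = 0: rhs = 4, matching y values: 2, 21 (2 points).
  x = 1: rhs = 5, matching y values: none (0 points).
  x = 2: rhs = 12, matching y values: 9, 14 (2 points).
  x = 3: rhs = 8, matching y values: 10, 13 (2 points).
  x = 4: rhs = 22, matching y values: none (0 points).
  x = 5: rhs = 14, matching y values: none (0 points).
  x = 6: rhs = 13, matching y values: 6, 17 (2 points).
  x = 7: rhs = 2, matching y values: 5, 18 (2 points).
  x = 8: rhs = 10, matching y values: none (0 points).
  x = 9: rhs = 20, matching y values: none (0 points).
  x = 10: rhs = 15, matching y values: none (0 points).
  x = 11: rhs = 1, matching y values: 1, 22 (2 points).
  x = 12: rhs = 7, matching y values: none (0 points).
  x = 13: rhs = 16, matching y values: 4, 19 (2 points).
  x = 14: rhs = 11, matching y values: none (0 points).
  x = 15: rhs = 21, matching y values: none (0 points).
  x = 16: rhs = 6, matching y values: 11, 12 (2 points).
  x = 17: rhs = 18, matching y values: 8, 15 (2 points).
  x = 18: rhs = 17, matching y values: none (0 points).
  x = 19: rhs = 9, matching y values: 3, 20 (2 points).
  x = 20: rhs = 0, matching y values: 0 (1 points).
  x = 21: rhs = 19, matching y values: none (0 points).
  x = 22: rhs = 3, matching y values: 7, 16 (2 points).
Total affine count: 23.
Full point count |E(F_23)| = 23 + 1 = 24.
Hasse bound: |24 − (23+1)| = |0| = 0 ≤ 2√23 ≈ 9.5917 ✓.


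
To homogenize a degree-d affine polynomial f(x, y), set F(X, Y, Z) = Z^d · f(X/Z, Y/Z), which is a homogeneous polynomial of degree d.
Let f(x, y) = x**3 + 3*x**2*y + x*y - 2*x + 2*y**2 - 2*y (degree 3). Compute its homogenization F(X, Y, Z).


F(X, Y, Z) = X**3 + 3*X**2*Y + X*Y*Z - 2*X*Z**2 + 2*Y**2*Z - 2*Y*Z**2

deg(f) = 3.
Substitute x = X/Z, y = Y/Z into f, then multiply by Z^3.
  monomial 1·x^3·y^0 ↦ 1·X^3·Y^0·Z^0.
  monomial 3·x^2·y^1 ↦ 3·X^2·Y^1·Z^0.
  monomial 1·x^1·y^1 ↦ 1·X^1·Y^1·Z^1.
  monomial -2·x^1·y^0 ↦ -2·X^1·Y^0·Z^2.
  monomial 2·x^0·y^2 ↦ 2·X^0·Y^2·Z^1.
  monomial -2·x^0·y^1 ↦ -2·X^0·Y^1·Z^2.
Collecting: F(X, Y, Z) = X**3 + 3*X**2*Y + X*Y*Z - 2*X*Z**2 + 2*Y**2*Z - 2*Y*Z**2.


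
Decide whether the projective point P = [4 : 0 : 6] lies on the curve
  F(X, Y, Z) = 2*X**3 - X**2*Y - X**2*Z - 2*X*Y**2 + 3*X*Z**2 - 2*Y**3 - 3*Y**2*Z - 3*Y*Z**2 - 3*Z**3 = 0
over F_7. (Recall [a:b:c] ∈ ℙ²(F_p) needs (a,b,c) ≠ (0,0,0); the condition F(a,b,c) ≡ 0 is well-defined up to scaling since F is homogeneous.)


F(4,0,6) ≡ 5 (mod 7); P is NOT on the curve.

Evaluate F(4, 0, 6) term-by-term (mod 7).
  2*X**3 ↦ 2·64·1·1 = 128
  -X**2*Y ↦ -1·16·0·1 = 0
  -X**2*Z ↦ -1·16·1·6 = -96
  -2*X*Y**2 ↦ -2·4·0·1 = 0
  3*X*Z**2 ↦ 3·4·1·36 = 432
  -2*Y**3 ↦ -2·1·0·1 = 0
  -3*Y**2*Z ↦ -3·1·0·6 = 0
  -3*Y*Z**2 ↦ -3·1·0·36 = 0
  -3*Z**3 ↦ -3·1·1·216 = -648
Sum: F(4, 0, 6) = (128) + (0) + (-96) + (0) + (432) + (0) + (0) + (0) + (-648) = -184.
Reducing mod 7: -184 ≡ 5 (mod 7).
Since F(a, b, c) ≡ 5 ≠ 0 (mod 7), P does NOT lie on the curve.


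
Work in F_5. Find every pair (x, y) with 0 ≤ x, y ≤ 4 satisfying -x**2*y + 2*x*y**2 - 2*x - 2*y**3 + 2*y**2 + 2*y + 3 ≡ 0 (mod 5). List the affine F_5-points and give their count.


Affine F_5-points: {(0, 1), (0, 4), (4, 0)}; count = 3.

For each of the 25 pairs (x, y) ∈ F_5², evaluate f(x, y) mod 5. Record the zeros.
  x = 0: [0↦3, 1↦0, 2↦4, 3↦3, 4↦0]  zeros at y ∈ {1, 4}
  x = 1: [0↦1, 1↦4, 2↦3, 3↦1, 4↦1]  zeros at y ∈ ∅
  x = 2: [0↦4, 1↦1, 2↦3, 3↦3, 4↦4]  zeros at y ∈ ∅
  x = 3: [0↦2, 1↦1, 2↦4, 3↦4, 4↦4]  zeros at y ∈ ∅
  x = 4: [0↦0, 1↦4, 2↦1, 3↦4, 4↦1]  zeros at y ∈ {0}
Collecting zeros: affine points = {(0, 1), (0, 4), (4, 0)}.
Total count |C(F_5)_aff| = 3.


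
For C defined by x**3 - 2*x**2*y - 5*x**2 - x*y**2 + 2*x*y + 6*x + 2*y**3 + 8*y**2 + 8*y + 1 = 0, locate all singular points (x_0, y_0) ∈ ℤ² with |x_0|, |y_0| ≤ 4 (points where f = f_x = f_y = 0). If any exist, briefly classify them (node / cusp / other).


Singular points: {(1, -1)}; classification: cusp.

Compute partial derivatives:
  f_x = 3*x**2 - 4*x*y - 10*x - y**2 + 2*y + 6.
  f_y = -2*x**2 - 2*x*y + 2*x + 6*y**2 + 16*y + 8.
Scan x_0 ∈ {−4, ..., 4}. For each x_0, f_y(x_0, y) is a polynomial in y; find its integer roots y ∈ {−4, ..., 4}, then test f_x and f at those candidates.
  x = -4: f_y(-4, y) = 6*y**2 + 24*y - 32; no integer root y with |y| ≤ 4.
  x = -3: f_y(-3, y) = 6*y**2 + 22*y - 16; no integer root y with |y| ≤ 4.
  x = -2: f_y(-2, y) = 6*y**2 + 20*y - 4; no integer root y with |y| ≤ 4.
  x = -1: f_y(-1, y) = 6*y**2 + 18*y + 4; no integer root y with |y| ≤ 4.
  x = 0: f_y(0, y) = 6*y**2 + 16*y + 8; vanishes at y ∈ {-2}. (0, -2): f_x = -2 ≠ 0.
  x = 1: f_y(1, y) = 6*y**2 + 14*y + 8; vanishes at y ∈ {-1}. (1, -1): f_x = 0, f = 0 — SINGULAR.
  x = 2: f_y(2, y) = 6*y**2 + 12*y + 4; no integer root y with |y| ≤ 4.
  x = 3: f_y(3, y) = 6*y**2 + 10*y - 4; vanishes at y ∈ {-2}. (3, -2): f_x = 19 ≠ 0.
  x = 4: f_y(4, y) = 6*y**2 + 8*y - 16; no integer root y with |y| ≤ 4.
Only singular point on the grid: (1, -1).
Classify: substitute x = 1 + u, y = -1 + v and expand: f = u**3 - 2*u**2*v - u*v**2 + 2*v**3 + v**2.
No constant or linear terms (consistent with a singular point). Quadratic part: v**2. Cubic part: u**3 - 2*u**2*v - u*v**2 + 2*v**3.
The quadratic part v**2 is a perfect square, so there is a single (double) tangent line v = 0, i.e. y = -1. Restricting the cubic part to that line (v = 0) leaves u**3 ≠ 0, so f is not divisible by v and the branch is v² ≈ -u**3 to lowest order — this is a cusp.
Classification: cusp.


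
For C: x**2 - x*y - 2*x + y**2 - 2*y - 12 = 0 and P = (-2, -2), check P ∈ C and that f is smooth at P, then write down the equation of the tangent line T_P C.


Tangent line at P: -4*x - 4*y - 16 = 0.

Step 1: f(-2, -2) = 0, so P lies on C.
Step 2: partial derivatives
  f_x(x, y) = 2*x - y - 2, f_y(x, y) = -x + 2*y - 2.
  f_x(P) = -4, f_y(P) = -4 (gradient nonzero, so P is smooth).
Step 3: tangent line at P: -4·(x − -2) + -4·(y − -2) = 0.
Expanding: -4*x - 4*y - 16 = 0.


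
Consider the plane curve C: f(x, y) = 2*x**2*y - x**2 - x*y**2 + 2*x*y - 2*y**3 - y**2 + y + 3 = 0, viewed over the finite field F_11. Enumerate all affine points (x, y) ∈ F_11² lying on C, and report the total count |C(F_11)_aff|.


Affine F_11-points: {(1, 3), (1, 9), (3, 5), (3, 10), (4, 2), (4, 3), (4, 9), (5, 0), (6, 0), (6, 5), (6, 8), (7, 2), (7, 6), (7, 10)}; count = 14.

For each of the 121 pairs (x, y) ∈ F_11², evaluate f(x, y) mod 11. Record the zeros.
  x = 0: [0↦3, 1↦1, 2↦7, 3↦9, 4↦6, 5↦8, 6↦3, 7↦1, 8↦1, 9↦2, 10↦3]  zeros at y ∈ ∅
  x = 1: [0↦2, 1↦3, 2↦10, 3↦0, 4↦5, 5↦2, 6↦1, 7↦1, 8↦1, 9↦0, 10↦8]  zeros at y ∈ {3, 9}
  x = 2: [0↦10, 1↦7, 2↦8, 3↦1, 4↦7, 5↦3, 6↦10, 7↦5, 8↦9, 9↦10, 10↦7]  zeros at y ∈ ∅
  x = 3: [0↦5, 1↦2, 2↦1, 3↦1, 4↦1, 5↦0, 6↦8, 7↦2, 8↦3, 9↦10, 10↦0]  zeros at y ∈ {5, 10}
  x = 4: [0↦9, 1↦10, 2↦0, 3↦0, 4↦9, 5↦4, 6↦6, 7↦3, 8↦5, 9↦0, 10↦9]  zeros at y ∈ {2, 3, 9}
  x = 5: [0↦0, 1↦9, 2↦5, 3↦9, 4↦9, 5↦4, 6↦4, 7↦8, 8↦4, 9↦2, 10↦1]  zeros at y ∈ {0}
  x = 6: [0↦0, 1↦10, 2↦5, 3↦6, 4↦1, 5↦0, 6↦2, 7↦6, 8↦0, 9↦5, 10↦9]  zeros at y ∈ {0, 5, 8}
  x = 7: [0↦9, 1↦2, 2↦0, 3↦2, 4↦7, 5↦3, 6↦0, 7↦8, 8↦4, 9↦9, 10↦0]  zeros at y ∈ {2, 6, 10}
  x = 8: [0↦5, 1↦7, 2↦1, 3↦8, 4↦5, 5↦2, 6↦9, 7↦3, 8↦5, 9↦3, 10↦7]  zeros at y ∈ ∅
  x = 9: [0↦10, 1↦3, 2↦8, 3↦2, 4↦6, 5↦8, 6↦7, 7↦2, 8↦3, 9↦9, 10↦8]  zeros at y ∈ ∅
  x = 10: [0↦2, 1↦1, 2↦10, 3↦6, 4↦10, 5↦10, 6↦5, 7↦5, 8↦9, 9↦5, 10↦3]  zeros at y ∈ ∅
Collecting zeros: affine points = {(1, 3), (1, 9), (3, 5), (3, 10), (4, 2), (4, 3), (4, 9), (5, 0), (6, 0), (6, 5), (6, 8), (7, 2), (7, 6), (7, 10)}.
Total count |C(F_11)_aff| = 14.


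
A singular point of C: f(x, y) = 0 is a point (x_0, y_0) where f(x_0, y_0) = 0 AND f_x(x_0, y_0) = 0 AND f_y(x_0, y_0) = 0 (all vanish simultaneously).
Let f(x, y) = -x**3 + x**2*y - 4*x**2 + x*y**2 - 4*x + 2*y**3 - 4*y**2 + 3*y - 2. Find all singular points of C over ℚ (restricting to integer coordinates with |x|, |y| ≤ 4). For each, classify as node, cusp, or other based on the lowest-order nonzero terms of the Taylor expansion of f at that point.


Singular points: {(-1, 1)}; classification: cusp.

Compute partial derivatives:
  f_x = -3*x**2 + 2*x*y - 8*x + y**2 - 4.
  f_y = x**2 + 2*x*y + 6*y**2 - 8*y + 3.
Scan x_0 ∈ {−4, ..., 4}. For each x_0, f_y(x_0, y) is a polynomial in y; find its integer roots y ∈ {−4, ..., 4}, then test f_x and f at those candidates.
  x = -4: f_y(-4, y) = 6*y**2 - 16*y + 19; no integer root y with |y| ≤ 4.
  x = -3: f_y(-3, y) = 6*y**2 - 14*y + 12; no integer root y with |y| ≤ 4.
  x = -2: f_y(-2, y) = 6*y**2 - 12*y + 7; no integer root y with |y| ≤ 4.
  x = -1: f_y(-1, y) = 6*y**2 - 10*y + 4; vanishes at y ∈ {1}. (-1, 1): f_x = 0, f = 0 — SINGULAR.
  x = 0: f_y(0, y) = 6*y**2 - 8*y + 3; no integer root y with |y| ≤ 4.
  x = 1: f_y(1, y) = 6*y**2 - 6*y + 4; no integer root y with |y| ≤ 4.
  x = 2: f_y(2, y) = 6*y**2 - 4*y + 7; no integer root y with |y| ≤ 4.
  x = 3: f_y(3, y) = 6*y**2 - 2*y + 12; no integer root y with |y| ≤ 4.
  x = 4: f_y(4, y) = 6*y**2 + 19; no integer root y with |y| ≤ 4.
Only singular point on the grid: (-1, 1).
Classify: substitute x = -1 + u, y = 1 + v and expand: f = -u**3 + u**2*v + u*v**2 + 2*v**3 + v**2.
No constant or linear terms (consistent with a singular point). Quadratic part: v**2. Cubic part: -u**3 + u**2*v + u*v**2 + 2*v**3.
The quadratic part v**2 is a perfect square, so there is a single (double) tangent line v = 0, i.e. y = 1. Restricting the cubic part to that line (v = 0) leaves -u**3 ≠ 0, so f is not divisible by v and the branch is v² ≈ u**3 to lowest order — this is a cusp.
Classification: cusp.


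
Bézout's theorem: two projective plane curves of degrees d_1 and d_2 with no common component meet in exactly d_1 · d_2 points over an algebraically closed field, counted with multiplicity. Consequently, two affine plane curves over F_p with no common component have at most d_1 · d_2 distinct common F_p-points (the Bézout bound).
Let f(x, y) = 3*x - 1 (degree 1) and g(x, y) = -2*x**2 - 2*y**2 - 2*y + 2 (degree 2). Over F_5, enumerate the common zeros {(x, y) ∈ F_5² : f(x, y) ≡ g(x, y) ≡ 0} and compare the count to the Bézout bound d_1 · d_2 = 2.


Common zeros: {(2, 1), (2, 3)}; count = 2; Bézout bound = 2.

deg(f) = 1, deg(g) = 2, so Bézout bound = 2.
Scan x ∈ F_5. For each x, list the y ∈ F_5 with f(x, y) ≡ 0 and those with g(x, y) ≡ 0 (mod 5); the common zeros in that column are the intersection.
  x = 0: f ≡ 0 at y ∈ ∅; g ≡ 0 at y ∈ {2}; common: ∅.
  x = 1: f ≡ 0 at y ∈ ∅; g ≡ 0 at y ∈ {0, 4}; common: ∅.
  x = 2: f ≡ 0 at y ∈ {0, 1, 2, 3, 4}; g ≡ 0 at y ∈ {1, 3}; common: {1, 3}.
  x = 3: f ≡ 0 at y ∈ ∅; g ≡ 0 at y ∈ {1, 3}; common: ∅.
  x = 4: f ≡ 0 at y ∈ ∅; g ≡ 0 at y ∈ {0, 4}; common: ∅.
Collecting: common zeros = {(2, 1), (2, 3)}, so the count is 2.
Comparison with the Bézout bound: 2 ≤ 2 = deg(f)·deg(g), as expected for curves with no common component (the bound is attained).


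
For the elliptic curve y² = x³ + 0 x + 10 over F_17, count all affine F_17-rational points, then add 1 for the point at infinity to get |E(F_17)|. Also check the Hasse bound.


Affine points = {(2, 1), (2, 16), (5, 4), (5, 13), (7, 8), (7, 9), (9, 5), (9, 12), (11, 7), (11, 10), (12, 2), (12, 15), (14, 0), (15, 6), (15, 11), (16, 3), (16, 14)}; affine count = 17; |E(F_17)| = 18.

Discriminant check: Δ ∝ 4a³ + 27b² = 4·0³ + 27·10² = 4·0 + 27·100 ≡ 14 (mod 17). Nonzero ⇒ E is nonsingular.
For each x ∈ F_17, compute rhs = x³ + 0·x + 10 mod 17, then count y ∈ F_17 with y² ≡ rhs.
  x = 0: rhs = 10, matching y values: none (0 points).
  x = 1: rhs = 11, matching y values: none (0 points).
  x = 2: rhs = 1, matching y values: 1, 16 (2 points).
  x = 3: rhs = 3, matching y values: none (0 points).
  x = 4: rhs = 6, matching y values: none (0 points).
  x = 5: rhs = 16, matching y values: 4, 13 (2 points).
  x = 6: rhs = 5, matching y values: none (0 points).
  x = 7: rhs = 13, matching y values: 8, 9 (2 points).
  x = 8: rhs = 12, matching y values: none (0 points).
  x = 9: rhs = 8, matching y values: 5, 12 (2 points).
  x = 10: rhs = 7, matching y values: none (0 points).
  x = 11: rhs = 15, matching y values: 7, 10 (2 points).
  x = 12: rhs = 4, matching y values: 2, 15 (2 points).
  x = 13: rhs = 14, matching y values: none (0 points).
  x = 14: rhs = 0, matching y values: 0 (1 points).
  x = 15: rhs = 2, matching y values: 6, 11 (2 points).
  x = 16: rhs = 9, matching y values: 3, 14 (2 points).
Total affine count: 17.
Full point count |E(F_17)| = 17 + 1 = 18.
Hasse bound: |18 − (17+1)| = |0| = 0 ≤ 2√17 ≈ 8.2462 ✓.


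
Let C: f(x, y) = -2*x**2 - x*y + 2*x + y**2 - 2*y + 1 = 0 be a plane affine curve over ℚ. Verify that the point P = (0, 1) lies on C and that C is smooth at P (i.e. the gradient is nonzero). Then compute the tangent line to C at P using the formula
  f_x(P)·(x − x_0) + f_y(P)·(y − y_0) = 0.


Tangent line at P: x = 0.

Step 1: f(0, 1) = 0, so P lies on C.
Step 2: partial derivatives
  f_x(x, y) = -4*x - y + 2, f_y(x, y) = -x + 2*y - 2.
  f_x(P) = 1, f_y(P) = 0 (gradient nonzero, so P is smooth).
Step 3: tangent line at P: 1·(x − 0) + 0·(y − 1) = 0.
Expanding: x = 0.


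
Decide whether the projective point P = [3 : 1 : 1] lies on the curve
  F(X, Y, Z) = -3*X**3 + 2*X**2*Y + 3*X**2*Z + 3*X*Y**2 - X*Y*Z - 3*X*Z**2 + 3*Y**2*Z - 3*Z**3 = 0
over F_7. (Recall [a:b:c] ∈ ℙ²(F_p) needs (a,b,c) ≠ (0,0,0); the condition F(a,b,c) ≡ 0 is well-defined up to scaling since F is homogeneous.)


F(3,1,1) ≡ 3 (mod 7); P is NOT on the curve.

Evaluate F(3, 1, 1) term-by-term (mod 7).
  -3*X**3 ↦ -3·27·1·1 = -81
  2*X**2*Y ↦ 2·9·1·1 = 18
  3*X**2*Z ↦ 3·9·1·1 = 27
  3*X*Y**2 ↦ 3·3·1·1 = 9
  -X*Y*Z ↦ -1·3·1·1 = -3
  -3*X*Z**2 ↦ -3·3·1·1 = -9
  3*Y**2*Z ↦ 3·1·1·1 = 3
  -3*Z**3 ↦ -3·1·1·1 = -3
Sum: F(3, 1, 1) = (-81) + (18) + (27) + (9) + (-3) + (-9) + (3) + (-3) = -39.
Reducing mod 7: -39 ≡ 3 (mod 7).
Since F(a, b, c) ≡ 3 ≠ 0 (mod 7), P does NOT lie on the curve.


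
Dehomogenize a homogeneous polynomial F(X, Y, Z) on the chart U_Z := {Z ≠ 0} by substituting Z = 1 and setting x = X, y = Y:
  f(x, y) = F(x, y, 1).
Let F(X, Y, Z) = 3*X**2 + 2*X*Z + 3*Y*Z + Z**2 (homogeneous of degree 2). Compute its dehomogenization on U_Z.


f(x, y) = 3*x**2 + 2*x + 3*y + 1

On U_Z we set Z = 1. Each monomial c·X^i·Y^j·Z^k in F becomes c·x^i·y^j·1^k = c·x^i·y^j.
Substituting Z = 1: F(X, Y, 1) = 3*x**2 + 2*x + 3*y + 1.
Note: deg(f) ≤ deg(F) = 2; strict inequality happens when F is divisible by Z (lost terms).


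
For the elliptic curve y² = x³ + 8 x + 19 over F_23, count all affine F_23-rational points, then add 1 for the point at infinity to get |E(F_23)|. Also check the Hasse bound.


Affine points = {(3, 1), (3, 22), (4, 0), (5, 0), (7, 2), (7, 21), (10, 8), (10, 15), (11, 9), (11, 14), (12, 7), (12, 16), (14, 0), (15, 8), (15, 15), (17, 10), (17, 13), (21, 8), (21, 15)}; affine count = 19; |E(F_23)| = 20.

Discriminant check: Δ ∝ 4a³ + 27b² = 4·8³ + 27·19² = 4·512 + 27·361 ≡ 19 (mod 23). Nonzero ⇒ E is nonsingular.
For each x ∈ F_23, compute rhs = x³ + 8·x + 19 mod 23, then count y ∈ F_23 with y² ≡ rhs.
  x = 0: rhs = 19, matching y values: none (0 points).
  x = 1: rhs = 5, matching y values: none (0 points).
  x = 2: rhs = 20, matching y values: none (0 points).
  x = 3: rhs = 1, matching y values: 1, 22 (2 points).
  x = 4: rhs = 0, matching y values: 0 (1 points).
  x = 5: rhs = 0, matching y values: 0 (1 points).
  x = 6: rhs = 7, matching y values: none (0 points).
  x = 7: rhs = 4, matching y values: 2, 21 (2 points).
  x = 8: rhs = 20, matching y values: none (0 points).
  x = 9: rhs = 15, matching y values: none (0 points).
  x = 10: rhs = 18, matching y values: 8, 15 (2 points).
  x = 11: rhs = 12, matching y values: 9, 14 (2 points).
  x = 12: rhs = 3, matching y values: 7, 16 (2 points).
  x = 13: rhs = 20, matching y values: none (0 points).
  x = 14: rhs = 0, matching y values: 0 (1 points).
  x = 15: rhs = 18, matching y values: 8, 15 (2 points).
  x = 16: rhs = 11, matching y values: none (0 points).
  x = 17: rhs = 8, matching y values: 10, 13 (2 points).
  x = 18: rhs = 15, matching y values: none (0 points).
  x = 19: rhs = 15, matching y values: none (0 points).
  x = 20: rhs = 14, matching y values: none (0 points).
  x = 21: rhs = 18, matching y values: 8, 15 (2 points).
  x = 22: rhs = 10, matching y values: none (0 points).
Total affine count: 19.
Full point count |E(F_23)| = 19 + 1 = 20.
Hasse bound: |20 − (23+1)| = |-4| = 4 ≤ 2√23 ≈ 9.5917 ✓.
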